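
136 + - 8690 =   -  8554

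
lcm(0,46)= 0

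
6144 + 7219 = 13363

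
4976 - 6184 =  - 1208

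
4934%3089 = 1845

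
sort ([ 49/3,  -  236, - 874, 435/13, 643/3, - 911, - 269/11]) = [  -  911 , - 874, - 236, - 269/11, 49/3 , 435/13,643/3 ] 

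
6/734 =3/367 = 0.01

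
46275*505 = 23368875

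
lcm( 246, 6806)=20418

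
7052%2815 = 1422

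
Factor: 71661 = 3^1*23887^1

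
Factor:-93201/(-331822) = 141/502 = 2^ ( - 1)*3^1 * 47^1 *251^( - 1 ) 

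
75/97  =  75/97=0.77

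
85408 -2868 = 82540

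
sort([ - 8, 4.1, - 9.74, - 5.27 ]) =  [-9.74, - 8 ,  -  5.27,  4.1]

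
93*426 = 39618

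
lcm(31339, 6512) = 501424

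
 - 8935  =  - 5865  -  3070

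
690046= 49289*14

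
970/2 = 485 = 485.00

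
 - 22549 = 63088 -85637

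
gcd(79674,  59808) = 42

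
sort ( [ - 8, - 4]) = [ - 8,-4]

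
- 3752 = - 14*268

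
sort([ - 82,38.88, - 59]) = [ - 82, - 59, 38.88]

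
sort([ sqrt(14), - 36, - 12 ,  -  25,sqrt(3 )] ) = [ - 36, - 25, - 12,  sqrt( 3),sqrt(14 )] 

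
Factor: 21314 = 2^1 * 10657^1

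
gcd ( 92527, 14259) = 1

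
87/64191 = 29/21397 = 0.00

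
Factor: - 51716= -2^2*7^1*1847^1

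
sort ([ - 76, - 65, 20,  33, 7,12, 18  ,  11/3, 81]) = [ - 76,-65 , 11/3,7, 12,18, 20, 33, 81 ]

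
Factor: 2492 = 2^2* 7^1*89^1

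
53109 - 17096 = 36013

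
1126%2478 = 1126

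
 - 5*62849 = -314245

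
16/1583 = 16/1583 = 0.01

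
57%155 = 57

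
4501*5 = 22505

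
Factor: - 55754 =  - 2^1*61^1 * 457^1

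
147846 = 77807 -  - 70039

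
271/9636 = 271/9636 = 0.03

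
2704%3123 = 2704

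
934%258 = 160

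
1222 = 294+928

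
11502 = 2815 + 8687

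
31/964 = 31/964= 0.03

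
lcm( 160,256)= 1280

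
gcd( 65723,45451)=7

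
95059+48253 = 143312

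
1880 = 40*47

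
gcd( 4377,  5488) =1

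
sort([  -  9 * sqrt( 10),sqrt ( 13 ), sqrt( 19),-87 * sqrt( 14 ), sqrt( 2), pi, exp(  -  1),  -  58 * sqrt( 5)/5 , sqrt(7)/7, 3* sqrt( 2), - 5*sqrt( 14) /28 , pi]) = [ - 87*sqrt( 14), - 9*sqrt( 10), - 58*sqrt( 5)/5,-5 * sqrt( 14 )/28, exp(- 1),sqrt(7 ) /7, sqrt(  2), pi, pi , sqrt(13), 3*sqrt( 2),  sqrt( 19)]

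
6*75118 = 450708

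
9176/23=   9176/23 = 398.96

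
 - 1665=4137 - 5802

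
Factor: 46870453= 7^1*37^2*67^1*73^1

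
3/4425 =1/1475 =0.00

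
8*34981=279848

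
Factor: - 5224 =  - 2^3*653^1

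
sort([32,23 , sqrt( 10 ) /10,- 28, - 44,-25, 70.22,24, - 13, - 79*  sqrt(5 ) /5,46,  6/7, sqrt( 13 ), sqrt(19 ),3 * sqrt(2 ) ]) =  [-44, - 79*sqrt ( 5)/5, - 28,-25, - 13,sqrt( 10 )/10, 6/7, sqrt(13) , 3*sqrt ( 2 ), sqrt( 19),  23,24, 32,46, 70.22 ]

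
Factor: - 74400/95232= -25/32 = -  2^( - 5 )*5^2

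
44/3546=22/1773 = 0.01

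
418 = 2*209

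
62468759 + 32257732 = 94726491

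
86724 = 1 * 86724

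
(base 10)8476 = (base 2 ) 10000100011100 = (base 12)4aa4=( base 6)103124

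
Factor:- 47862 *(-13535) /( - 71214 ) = -3^1*5^1 * 11^( - 1 ) * 13^( - 1)*83^(-1)*2659^1*2707^1 = - 107968695/11869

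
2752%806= 334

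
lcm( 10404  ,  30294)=1029996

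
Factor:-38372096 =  - 2^8*7^3 *19^1*  23^1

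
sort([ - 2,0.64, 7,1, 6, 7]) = [  -  2, 0.64 , 1, 6,7,7] 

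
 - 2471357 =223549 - 2694906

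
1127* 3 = 3381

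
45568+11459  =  57027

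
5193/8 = 5193/8  =  649.12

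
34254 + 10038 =44292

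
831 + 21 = 852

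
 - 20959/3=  - 20959/3= -6986.33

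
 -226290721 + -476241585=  - 702532306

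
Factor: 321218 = 2^1*23^1 * 6983^1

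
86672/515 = 168 + 152/515= 168.30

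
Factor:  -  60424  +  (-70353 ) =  - 19^1*6883^1 = - 130777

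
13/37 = 13/37 = 0.35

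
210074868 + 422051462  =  632126330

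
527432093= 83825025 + 443607068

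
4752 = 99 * 48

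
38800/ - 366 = - 107 + 181/183 = - 106.01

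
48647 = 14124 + 34523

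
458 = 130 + 328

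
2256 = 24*94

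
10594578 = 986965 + 9607613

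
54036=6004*9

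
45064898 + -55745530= - 10680632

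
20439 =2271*9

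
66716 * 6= 400296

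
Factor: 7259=7^1 * 17^1 * 61^1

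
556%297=259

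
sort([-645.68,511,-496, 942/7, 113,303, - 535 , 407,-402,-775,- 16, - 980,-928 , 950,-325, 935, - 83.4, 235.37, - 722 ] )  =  [ - 980, - 928, - 775, - 722,-645.68,-535, - 496,-402, - 325,- 83.4 ,  -  16,  113,942/7,235.37,303,407, 511,935,950]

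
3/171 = 1/57 = 0.02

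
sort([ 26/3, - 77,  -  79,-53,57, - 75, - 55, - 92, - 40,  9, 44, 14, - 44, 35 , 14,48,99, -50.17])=[-92,  -  79,-77,-75, - 55,-53  ,-50.17, - 44, - 40,26/3,9,14,14, 35, 44,48,57,  99] 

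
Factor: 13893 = 3^1*11^1*421^1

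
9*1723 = 15507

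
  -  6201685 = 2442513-8644198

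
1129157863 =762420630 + 366737233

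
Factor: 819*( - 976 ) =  - 2^4*3^2*7^1*13^1*61^1=- 799344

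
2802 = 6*467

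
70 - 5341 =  - 5271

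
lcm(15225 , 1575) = 45675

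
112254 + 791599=903853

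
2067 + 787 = 2854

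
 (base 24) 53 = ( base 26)4j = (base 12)a3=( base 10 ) 123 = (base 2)1111011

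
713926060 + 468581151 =1182507211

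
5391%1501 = 888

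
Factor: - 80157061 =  - 80157061^1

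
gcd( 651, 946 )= 1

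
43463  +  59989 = 103452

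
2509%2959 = 2509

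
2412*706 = 1702872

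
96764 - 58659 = 38105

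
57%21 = 15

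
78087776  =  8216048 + 69871728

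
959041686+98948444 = 1057990130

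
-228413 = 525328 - 753741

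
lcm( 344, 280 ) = 12040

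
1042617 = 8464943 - 7422326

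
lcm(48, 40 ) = 240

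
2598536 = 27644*94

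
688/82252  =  172/20563 = 0.01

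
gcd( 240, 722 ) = 2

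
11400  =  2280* 5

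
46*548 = 25208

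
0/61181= 0 = 0.00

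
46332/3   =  15444 = 15444.00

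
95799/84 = 31933/28 = 1140.46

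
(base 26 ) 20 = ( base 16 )34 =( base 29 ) 1N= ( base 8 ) 64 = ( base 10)52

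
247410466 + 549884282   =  797294748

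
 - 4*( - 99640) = 398560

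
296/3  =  98+2/3 = 98.67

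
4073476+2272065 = 6345541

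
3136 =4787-1651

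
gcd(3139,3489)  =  1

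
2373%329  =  70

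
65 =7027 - 6962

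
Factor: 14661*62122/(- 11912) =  - 455385321/5956 = -2^(-2 ) * 3^4*89^1 * 181^1*349^1 * 1489^ ( - 1 ) 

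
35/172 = 35/172 = 0.20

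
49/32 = 49/32 = 1.53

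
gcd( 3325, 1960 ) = 35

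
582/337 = 1 + 245/337 = 1.73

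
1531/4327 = 1531/4327 = 0.35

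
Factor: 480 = 2^5*3^1*5^1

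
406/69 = 406/69 = 5.88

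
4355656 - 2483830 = 1871826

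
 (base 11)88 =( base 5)341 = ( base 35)2q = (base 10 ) 96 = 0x60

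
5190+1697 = 6887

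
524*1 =524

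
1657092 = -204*(-8123 ) 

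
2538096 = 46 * 55176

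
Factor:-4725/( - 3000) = 2^(-3)*3^2*5^( - 1 )*7^1 =63/40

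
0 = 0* 91397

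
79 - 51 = 28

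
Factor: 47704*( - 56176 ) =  - 2679819904 = - 2^7 *67^1*89^1*3511^1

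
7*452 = 3164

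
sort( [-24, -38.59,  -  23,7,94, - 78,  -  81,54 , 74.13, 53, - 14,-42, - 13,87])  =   [-81,-78 , - 42,-38.59,  -  24, - 23,  -  14, - 13,7,  53 , 54,74.13, 87,  94]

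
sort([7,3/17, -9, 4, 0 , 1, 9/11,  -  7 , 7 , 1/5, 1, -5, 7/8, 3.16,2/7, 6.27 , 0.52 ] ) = [  -  9,-7, -5, 0  ,  3/17,1/5, 2/7,0.52,9/11 , 7/8, 1, 1, 3.16,4, 6.27, 7,7 ] 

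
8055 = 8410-355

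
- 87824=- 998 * 88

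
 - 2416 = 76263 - 78679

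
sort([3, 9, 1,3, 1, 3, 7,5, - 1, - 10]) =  [ - 10 , - 1, 1,  1, 3, 3, 3, 5,  7, 9 ]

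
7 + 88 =95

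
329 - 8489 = -8160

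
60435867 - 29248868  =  31186999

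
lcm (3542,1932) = 21252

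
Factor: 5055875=5^3*11^1*3677^1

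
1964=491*4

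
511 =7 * 73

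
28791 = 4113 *7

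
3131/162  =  3131/162 = 19.33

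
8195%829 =734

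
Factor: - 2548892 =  - 2^2*499^1* 1277^1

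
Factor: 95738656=2^5*13^1*373^1*617^1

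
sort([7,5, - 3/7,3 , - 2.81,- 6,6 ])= [  -  6, - 2.81, - 3/7,3,  5,6, 7 ]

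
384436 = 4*96109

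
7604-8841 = -1237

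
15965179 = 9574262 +6390917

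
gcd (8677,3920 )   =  1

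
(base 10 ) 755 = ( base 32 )nj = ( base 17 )2A7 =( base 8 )1363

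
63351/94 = 673+89/94 = 673.95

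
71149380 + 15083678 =86233058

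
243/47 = 243/47 = 5.17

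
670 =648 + 22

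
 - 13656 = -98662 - -85006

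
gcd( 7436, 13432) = 4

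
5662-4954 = 708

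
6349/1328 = 6349/1328 = 4.78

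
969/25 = 969/25 = 38.76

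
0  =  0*224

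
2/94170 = 1/47085=0.00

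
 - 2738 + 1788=  -  950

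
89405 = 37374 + 52031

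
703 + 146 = 849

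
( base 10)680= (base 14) 368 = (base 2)1010101000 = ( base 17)260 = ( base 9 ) 835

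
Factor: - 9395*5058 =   -  47519910  =  -  2^1*3^2 * 5^1*281^1*1879^1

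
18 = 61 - 43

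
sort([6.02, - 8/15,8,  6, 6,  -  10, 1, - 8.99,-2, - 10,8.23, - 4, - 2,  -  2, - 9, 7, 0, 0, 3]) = [  -  10,-10,-9,-8.99,  -  4, - 2, - 2,  -  2,-8/15, 0, 0, 1, 3,6  ,  6,6.02, 7, 8, 8.23 ]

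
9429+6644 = 16073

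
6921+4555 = 11476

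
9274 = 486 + 8788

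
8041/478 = 8041/478  =  16.82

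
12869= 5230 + 7639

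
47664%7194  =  4500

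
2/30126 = 1/15063  =  0.00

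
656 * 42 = 27552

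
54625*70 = 3823750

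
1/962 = 1/962 = 0.00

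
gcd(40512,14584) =8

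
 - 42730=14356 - 57086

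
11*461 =5071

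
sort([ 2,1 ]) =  [ 1,2 ] 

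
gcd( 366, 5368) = 122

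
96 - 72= 24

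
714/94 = 357/47=7.60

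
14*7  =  98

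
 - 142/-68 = 71/34 = 2.09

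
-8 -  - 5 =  - 3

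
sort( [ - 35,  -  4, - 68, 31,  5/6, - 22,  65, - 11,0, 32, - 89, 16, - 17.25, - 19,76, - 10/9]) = [ - 89, - 68, - 35, - 22, - 19, - 17.25, - 11, - 4 , - 10/9,0, 5/6, 16,31,32,65, 76] 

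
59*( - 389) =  - 22951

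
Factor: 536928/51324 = 2^3 * 13^( - 1) * 17^1=136/13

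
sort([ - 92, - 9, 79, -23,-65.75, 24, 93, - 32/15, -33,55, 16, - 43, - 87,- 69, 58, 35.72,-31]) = [-92 ,-87,  -  69, - 65.75,-43 , - 33, - 31, - 23,-9,  -  32/15,16, 24, 35.72, 55, 58, 79, 93]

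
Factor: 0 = 0^1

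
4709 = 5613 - 904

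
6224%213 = 47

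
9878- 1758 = 8120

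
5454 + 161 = 5615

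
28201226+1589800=29791026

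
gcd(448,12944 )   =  16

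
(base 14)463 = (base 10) 871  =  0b1101100111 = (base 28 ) 133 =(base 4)31213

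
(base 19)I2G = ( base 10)6552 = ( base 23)C8K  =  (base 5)202202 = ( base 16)1998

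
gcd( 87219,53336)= 1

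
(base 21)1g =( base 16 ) 25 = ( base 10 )37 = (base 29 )18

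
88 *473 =41624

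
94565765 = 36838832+57726933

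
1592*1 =1592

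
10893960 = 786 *13860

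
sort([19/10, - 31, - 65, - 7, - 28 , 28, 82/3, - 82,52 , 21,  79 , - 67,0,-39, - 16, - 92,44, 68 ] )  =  [ - 92, - 82, - 67, - 65, - 39, - 31, - 28, - 16, - 7, 0,19/10, 21, 82/3, 28, 44, 52, 68, 79 ] 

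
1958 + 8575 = 10533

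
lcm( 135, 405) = 405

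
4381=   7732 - 3351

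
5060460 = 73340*69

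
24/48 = 1/2=0.50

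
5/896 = 5/896 =0.01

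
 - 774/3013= - 1 + 2239/3013 = - 0.26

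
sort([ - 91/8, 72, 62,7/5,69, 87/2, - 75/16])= [-91/8, - 75/16, 7/5, 87/2, 62, 69, 72 ]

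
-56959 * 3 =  - 170877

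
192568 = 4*48142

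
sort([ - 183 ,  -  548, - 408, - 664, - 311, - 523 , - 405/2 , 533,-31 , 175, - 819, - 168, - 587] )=[ - 819, - 664 , - 587, - 548,  -  523, - 408, - 311, - 405/2,- 183, - 168, - 31,175, 533]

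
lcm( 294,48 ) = 2352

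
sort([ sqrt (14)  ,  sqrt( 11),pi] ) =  [pi,sqrt (11),sqrt(14 )]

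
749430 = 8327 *90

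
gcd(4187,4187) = 4187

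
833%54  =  23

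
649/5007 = 649/5007= 0.13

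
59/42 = 59/42 = 1.40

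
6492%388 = 284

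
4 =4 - 0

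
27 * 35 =945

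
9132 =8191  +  941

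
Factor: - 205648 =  - 2^4 * 12853^1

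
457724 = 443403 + 14321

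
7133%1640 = 573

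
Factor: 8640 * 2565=22161600 = 2^6* 3^6 * 5^2*19^1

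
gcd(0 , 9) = 9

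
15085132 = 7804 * 1933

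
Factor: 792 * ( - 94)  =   - 2^4 *3^2*11^1 * 47^1 = - 74448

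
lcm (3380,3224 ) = 209560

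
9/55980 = 1/6220=0.00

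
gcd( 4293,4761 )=9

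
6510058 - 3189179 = 3320879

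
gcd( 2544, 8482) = 2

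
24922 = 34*733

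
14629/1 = 14629 = 14629.00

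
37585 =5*7517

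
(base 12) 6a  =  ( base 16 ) 52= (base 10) 82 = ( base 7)145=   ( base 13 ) 64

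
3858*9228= 35601624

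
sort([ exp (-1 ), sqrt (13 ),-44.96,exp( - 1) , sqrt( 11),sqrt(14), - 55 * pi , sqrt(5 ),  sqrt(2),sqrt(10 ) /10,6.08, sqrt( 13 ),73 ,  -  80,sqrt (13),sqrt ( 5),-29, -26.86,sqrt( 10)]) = [ - 55*pi, - 80, - 44.96,-29, - 26.86 , sqrt(10)/10,exp( - 1),  exp(  -  1 ), sqrt(2 ),sqrt(5),sqrt( 5),sqrt(10),  sqrt (11), sqrt ( 13),sqrt( 13 ), sqrt(13) , sqrt ( 14), 6.08,  73 ] 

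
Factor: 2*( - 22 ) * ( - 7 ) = 2^2 * 7^1*11^1 = 308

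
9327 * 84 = 783468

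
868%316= 236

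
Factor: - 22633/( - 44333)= 13^1*43^(-1 )*1031^ ( - 1)*1741^1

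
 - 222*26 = -5772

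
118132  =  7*16876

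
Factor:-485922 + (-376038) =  - 861960 = -2^3*3^1*5^1*11^1*653^1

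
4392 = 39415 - 35023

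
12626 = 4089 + 8537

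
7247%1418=157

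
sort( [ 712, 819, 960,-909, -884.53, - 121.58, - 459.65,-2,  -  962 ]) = [ - 962,  -  909,-884.53,-459.65,- 121.58, - 2,712, 819, 960]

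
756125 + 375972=1132097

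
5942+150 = 6092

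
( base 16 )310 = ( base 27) 121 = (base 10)784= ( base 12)554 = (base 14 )400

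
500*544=272000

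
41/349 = 41/349 = 0.12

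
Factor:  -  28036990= - 2^1*5^1* 2803699^1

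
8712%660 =132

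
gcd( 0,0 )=0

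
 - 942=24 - 966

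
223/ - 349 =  - 223/349 = - 0.64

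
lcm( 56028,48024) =336168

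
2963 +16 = 2979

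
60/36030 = 2/1201 = 0.00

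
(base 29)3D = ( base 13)79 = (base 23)48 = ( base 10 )100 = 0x64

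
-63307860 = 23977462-87285322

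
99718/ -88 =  - 1134 + 37/44 =- 1133.16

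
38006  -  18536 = 19470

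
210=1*210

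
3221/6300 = 3221/6300 =0.51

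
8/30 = 4/15 = 0.27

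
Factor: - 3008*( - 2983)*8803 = 2^6*19^1*47^1*157^1*8803^1 = 78988121792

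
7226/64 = 3613/32  =  112.91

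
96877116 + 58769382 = 155646498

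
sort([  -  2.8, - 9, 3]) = [ - 9, - 2.8 , 3]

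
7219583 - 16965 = 7202618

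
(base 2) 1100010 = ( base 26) 3K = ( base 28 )3E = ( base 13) 77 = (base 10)98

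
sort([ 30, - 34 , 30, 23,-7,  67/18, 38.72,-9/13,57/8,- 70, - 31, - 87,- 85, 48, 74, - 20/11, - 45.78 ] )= [ - 87, - 85, - 70, - 45.78,- 34, - 31, - 7, - 20/11, - 9/13, 67/18,57/8, 23 , 30, 30,38.72, 48,74 ] 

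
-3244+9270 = 6026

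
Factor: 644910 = 2^1*3^1*5^1*7^1*37^1*83^1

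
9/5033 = 9/5033 = 0.00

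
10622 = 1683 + 8939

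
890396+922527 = 1812923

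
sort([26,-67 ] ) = [  -  67,26]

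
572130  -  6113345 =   -  5541215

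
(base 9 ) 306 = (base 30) 89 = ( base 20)c9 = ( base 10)249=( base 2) 11111001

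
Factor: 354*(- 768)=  - 2^9 * 3^2 *59^1= -271872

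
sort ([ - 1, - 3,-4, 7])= [ - 4, - 3, - 1,7]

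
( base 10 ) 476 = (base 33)EE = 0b111011100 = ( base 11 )3A3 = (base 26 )i8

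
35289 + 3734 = 39023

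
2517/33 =839/11 = 76.27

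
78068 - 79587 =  - 1519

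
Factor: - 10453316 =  - 2^2*23^1*113623^1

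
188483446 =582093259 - 393609813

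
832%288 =256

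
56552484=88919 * 636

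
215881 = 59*3659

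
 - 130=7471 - 7601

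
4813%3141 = 1672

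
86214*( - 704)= - 60694656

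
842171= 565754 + 276417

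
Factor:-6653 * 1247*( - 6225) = 3^1*5^2*29^1*43^1*83^1*6653^1= 51644411475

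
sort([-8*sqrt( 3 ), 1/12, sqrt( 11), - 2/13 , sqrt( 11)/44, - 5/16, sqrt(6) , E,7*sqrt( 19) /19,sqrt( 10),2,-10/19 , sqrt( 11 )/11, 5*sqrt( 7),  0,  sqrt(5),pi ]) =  [-8*sqrt( 3), - 10/19,  -  5/16, - 2/13 , 0,sqrt (11)/44,1/12,sqrt( 11) /11,  7* sqrt( 19 )/19,  2, sqrt( 5 ),sqrt(6 ),E, pi,sqrt( 10), sqrt( 11),5 *sqrt(7)] 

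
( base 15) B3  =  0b10101000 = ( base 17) 9f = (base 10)168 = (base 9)206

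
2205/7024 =2205/7024 = 0.31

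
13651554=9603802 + 4047752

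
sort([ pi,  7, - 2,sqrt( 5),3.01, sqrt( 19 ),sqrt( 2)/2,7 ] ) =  [ - 2, sqrt( 2 ) /2, sqrt( 5 ), 3.01, pi, sqrt( 19), 7,7 ] 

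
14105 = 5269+8836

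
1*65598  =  65598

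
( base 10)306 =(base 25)c6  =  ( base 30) A6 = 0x132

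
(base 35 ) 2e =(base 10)84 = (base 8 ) 124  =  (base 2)1010100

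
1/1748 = 1/1748 = 0.00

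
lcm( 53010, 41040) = 1272240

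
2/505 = 2/505 = 0.00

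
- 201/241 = -1+40/241 = - 0.83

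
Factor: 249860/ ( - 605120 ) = -403/976 = - 2^( - 4) * 13^1*31^1*61^( - 1)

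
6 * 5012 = 30072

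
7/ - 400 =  - 7/400= -0.02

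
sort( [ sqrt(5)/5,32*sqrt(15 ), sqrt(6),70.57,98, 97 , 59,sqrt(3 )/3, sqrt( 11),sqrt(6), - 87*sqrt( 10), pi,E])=[-87 * sqrt(10),sqrt(5 ) /5,  sqrt( 3 ) /3,sqrt(6),sqrt( 6 ), E , pi,sqrt( 11), 59, 70.57, 97 , 98,32*sqrt( 15)] 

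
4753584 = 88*54018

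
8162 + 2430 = 10592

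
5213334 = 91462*57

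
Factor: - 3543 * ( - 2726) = 2^1 *3^1*29^1*47^1 * 1181^1 = 9658218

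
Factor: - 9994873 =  - 7^2*203977^1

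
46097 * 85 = 3918245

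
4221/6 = 703 + 1/2 = 703.50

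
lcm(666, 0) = 0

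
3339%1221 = 897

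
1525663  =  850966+674697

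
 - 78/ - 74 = 1 + 2/37 = 1.05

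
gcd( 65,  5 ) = 5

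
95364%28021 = 11301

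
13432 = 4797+8635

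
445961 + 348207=794168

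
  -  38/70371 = -38/70371 = - 0.00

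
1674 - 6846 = - 5172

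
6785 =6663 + 122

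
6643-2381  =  4262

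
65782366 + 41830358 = 107612724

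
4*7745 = 30980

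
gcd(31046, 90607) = 1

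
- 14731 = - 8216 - 6515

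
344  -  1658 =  -1314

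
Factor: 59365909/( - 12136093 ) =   -  41^1*1447949^1* 12136093^(  -  1)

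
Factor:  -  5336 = -2^3*23^1*29^1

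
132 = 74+58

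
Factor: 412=2^2 * 103^1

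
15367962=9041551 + 6326411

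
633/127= 633/127 = 4.98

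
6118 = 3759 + 2359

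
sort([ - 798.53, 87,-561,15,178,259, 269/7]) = [ - 798.53, -561,15,269/7,87,178, 259]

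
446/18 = 223/9 =24.78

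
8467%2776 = 139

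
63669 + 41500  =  105169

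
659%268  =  123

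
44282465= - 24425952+68708417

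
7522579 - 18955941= - 11433362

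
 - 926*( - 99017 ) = 91689742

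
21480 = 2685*8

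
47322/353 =47322/353 =134.06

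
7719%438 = 273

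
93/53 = 93/53 = 1.75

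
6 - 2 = 4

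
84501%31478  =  21545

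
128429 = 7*18347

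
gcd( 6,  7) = 1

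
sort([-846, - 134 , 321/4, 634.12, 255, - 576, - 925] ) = [  -  925,  -  846,-576, - 134, 321/4, 255, 634.12 ]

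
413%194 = 25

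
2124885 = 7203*295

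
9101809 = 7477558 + 1624251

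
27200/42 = 647+13/21= 647.62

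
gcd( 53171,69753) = 1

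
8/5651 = 8/5651 = 0.00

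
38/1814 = 19/907 = 0.02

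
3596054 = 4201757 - 605703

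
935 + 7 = 942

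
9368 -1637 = 7731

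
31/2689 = 31/2689 = 0.01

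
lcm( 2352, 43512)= 87024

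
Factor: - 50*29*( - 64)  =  92800 = 2^7*5^2* 29^1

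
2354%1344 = 1010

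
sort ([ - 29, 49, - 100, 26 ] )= [ - 100, - 29, 26,  49 ] 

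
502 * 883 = 443266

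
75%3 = 0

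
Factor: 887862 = 2^1 * 3^1*147977^1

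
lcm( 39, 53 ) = 2067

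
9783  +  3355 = 13138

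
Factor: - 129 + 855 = 726 = 2^1*3^1*11^2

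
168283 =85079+83204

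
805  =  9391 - 8586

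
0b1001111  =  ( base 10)79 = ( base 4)1033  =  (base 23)3A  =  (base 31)2H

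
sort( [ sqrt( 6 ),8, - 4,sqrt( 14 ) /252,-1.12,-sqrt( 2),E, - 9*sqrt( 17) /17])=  [ - 4, - 9  *sqrt( 17)/17 , - sqrt(2), - 1.12,sqrt ( 14 ) /252, sqrt(6),E,8 ] 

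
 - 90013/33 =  - 8183/3 = - 2727.67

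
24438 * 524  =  12805512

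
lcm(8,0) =0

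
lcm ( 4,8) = 8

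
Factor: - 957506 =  - 2^1 * 11^1*71^1*613^1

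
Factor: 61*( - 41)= - 2501 = - 41^1*61^1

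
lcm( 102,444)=7548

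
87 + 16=103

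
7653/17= 450 + 3/17= 450.18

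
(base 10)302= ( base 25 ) c2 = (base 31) 9N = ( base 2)100101110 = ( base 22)dg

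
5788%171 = 145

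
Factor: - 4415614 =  - 2^1* 7^1*17^1*18553^1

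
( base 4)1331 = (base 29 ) 49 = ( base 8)175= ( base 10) 125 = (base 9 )148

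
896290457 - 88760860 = 807529597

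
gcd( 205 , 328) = 41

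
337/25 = 13 + 12/25 = 13.48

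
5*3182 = 15910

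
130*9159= 1190670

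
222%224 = 222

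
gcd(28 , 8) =4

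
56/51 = 56/51 = 1.10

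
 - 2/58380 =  - 1+29189/29190 = - 0.00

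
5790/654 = 8 + 93/109 = 8.85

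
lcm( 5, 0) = 0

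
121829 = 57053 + 64776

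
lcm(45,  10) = 90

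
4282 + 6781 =11063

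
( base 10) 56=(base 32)1O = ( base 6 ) 132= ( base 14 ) 40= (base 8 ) 70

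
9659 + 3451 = 13110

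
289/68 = 4 + 1/4 = 4.25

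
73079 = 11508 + 61571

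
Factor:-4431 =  -3^1*7^1*211^1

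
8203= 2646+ 5557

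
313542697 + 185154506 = 498697203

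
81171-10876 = 70295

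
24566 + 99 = 24665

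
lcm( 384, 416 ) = 4992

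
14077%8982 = 5095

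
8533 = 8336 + 197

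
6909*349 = 2411241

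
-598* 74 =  - 44252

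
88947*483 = 42961401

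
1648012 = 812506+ 835506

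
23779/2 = 23779/2 = 11889.50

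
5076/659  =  5076/659 = 7.70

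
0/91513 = 0 = 0.00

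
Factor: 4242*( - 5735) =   -  2^1*3^1*5^1*7^1*31^1*37^1*101^1 = - 24327870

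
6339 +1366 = 7705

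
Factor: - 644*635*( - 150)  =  2^3*3^1*5^3*7^1*23^1*127^1 = 61341000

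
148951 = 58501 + 90450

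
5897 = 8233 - 2336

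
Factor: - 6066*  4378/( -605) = 2414268/55 = 2^2*3^2*5^ ( - 1)*11^ ( - 1)*199^1*337^1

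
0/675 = 0 = 0.00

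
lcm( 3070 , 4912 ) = 24560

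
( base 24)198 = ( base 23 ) 1bi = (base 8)1440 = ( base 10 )800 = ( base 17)2d1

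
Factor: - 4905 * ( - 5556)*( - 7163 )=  - 2^2*3^3*5^1*13^1*19^1*29^1*109^1*463^1= -195207365340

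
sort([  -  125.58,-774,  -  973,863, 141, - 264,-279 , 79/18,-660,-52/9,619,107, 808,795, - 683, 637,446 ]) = [ -973, - 774, - 683,-660, -279, - 264,-125.58, - 52/9, 79/18, 107 , 141,446, 619, 637 , 795,808, 863]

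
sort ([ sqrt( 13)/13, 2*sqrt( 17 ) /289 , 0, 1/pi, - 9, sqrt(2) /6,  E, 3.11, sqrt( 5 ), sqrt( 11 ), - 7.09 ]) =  [ - 9, - 7.09,0 , 2*sqrt( 17)/289, sqrt( 2) /6, sqrt( 13 ) /13,1/pi, sqrt( 5 ),E, 3.11, sqrt(11 ) ]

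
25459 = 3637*7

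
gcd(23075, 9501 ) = 1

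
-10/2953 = - 1 + 2943/2953 = - 0.00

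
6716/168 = 1679/42 = 39.98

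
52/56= 13/14 = 0.93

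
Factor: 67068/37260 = 3^2*5^( - 1) =9/5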